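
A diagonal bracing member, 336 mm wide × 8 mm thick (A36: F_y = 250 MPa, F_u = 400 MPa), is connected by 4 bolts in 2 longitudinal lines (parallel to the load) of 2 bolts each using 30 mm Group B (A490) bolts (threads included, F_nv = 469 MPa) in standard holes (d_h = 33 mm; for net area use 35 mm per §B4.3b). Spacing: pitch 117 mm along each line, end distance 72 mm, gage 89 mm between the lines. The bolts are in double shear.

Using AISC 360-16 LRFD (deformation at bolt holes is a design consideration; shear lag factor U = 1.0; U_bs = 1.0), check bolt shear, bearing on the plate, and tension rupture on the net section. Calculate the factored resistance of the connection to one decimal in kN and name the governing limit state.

Bolt shear: A_b = π(30)²/4 = 706.86 mm². φR_n = 0.75 × 469 × 706.86 × 4 × 2 = 1989.1 kN.
Bearing (8 mm plate, F_u = 400 MPa): end bolts L_c = 72 − 33/2 = 55.5, R_n = min(1.2×55.5×8×400, 2.4×30×8×400) = 213.12 kN/bolt; interior L_c = 117 − 33 = 84, R_n = 230.4 kN/bolt. φR_n = 0.75 × (2×213.12 + 2×230.4) = 665.3 kN.
Tension rupture (net): A_n = (336 − 2×35)×8 = 2128 mm² (U = 1.0, A_e = A_n). φR_n = 0.75 × 400 × 2128 = 638.4 kN.
Governing: min(1989.1, 665.3, 638.4) = 638.4 kN → net-section rupture.

638.4 kN (net-section rupture governs)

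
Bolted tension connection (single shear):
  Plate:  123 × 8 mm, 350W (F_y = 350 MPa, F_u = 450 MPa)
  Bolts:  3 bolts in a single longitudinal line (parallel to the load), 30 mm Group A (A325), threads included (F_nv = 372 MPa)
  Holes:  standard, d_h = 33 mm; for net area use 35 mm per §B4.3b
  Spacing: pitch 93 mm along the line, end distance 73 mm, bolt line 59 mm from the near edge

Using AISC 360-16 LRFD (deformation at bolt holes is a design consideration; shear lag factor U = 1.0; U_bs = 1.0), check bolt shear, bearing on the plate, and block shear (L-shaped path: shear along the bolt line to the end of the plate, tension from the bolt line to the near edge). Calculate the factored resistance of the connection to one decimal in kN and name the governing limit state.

Bolt shear: A_b = π(30)²/4 = 706.86 mm². φR_n = 0.75 × 372 × 706.86 × 3 × 1 = 591.6 kN.
Bearing (8 mm plate, F_u = 450 MPa): end bolts L_c = 73 − 33/2 = 56.5, R_n = min(1.2×56.5×8×450, 2.4×30×8×450) = 244.08 kN/bolt; interior L_c = 93 − 33 = 60, R_n = 259.2 kN/bolt. φR_n = 0.75 × (1×244.08 + 2×259.2) = 571.9 kN.
Block shear: shear path 1×[73+2×93] = 1×259 mm, A_gv = 2072, A_nv = 1×(259 − 2.5×35)×8 = 1372 mm²; tension to near edge: (59 − 0.5×35)×8 = 332 mm². R_n = min(0.6×450×1372, 0.6×350×2072) + 1.0×450×332 = min(370.44, 435.12) + 149.4 = 519.84 kN. φR_n = 0.75 × 519.84 = 389.9 kN.
Governing: min(591.6, 571.9, 389.9) = 389.9 kN → block shear.

389.9 kN (block shear governs)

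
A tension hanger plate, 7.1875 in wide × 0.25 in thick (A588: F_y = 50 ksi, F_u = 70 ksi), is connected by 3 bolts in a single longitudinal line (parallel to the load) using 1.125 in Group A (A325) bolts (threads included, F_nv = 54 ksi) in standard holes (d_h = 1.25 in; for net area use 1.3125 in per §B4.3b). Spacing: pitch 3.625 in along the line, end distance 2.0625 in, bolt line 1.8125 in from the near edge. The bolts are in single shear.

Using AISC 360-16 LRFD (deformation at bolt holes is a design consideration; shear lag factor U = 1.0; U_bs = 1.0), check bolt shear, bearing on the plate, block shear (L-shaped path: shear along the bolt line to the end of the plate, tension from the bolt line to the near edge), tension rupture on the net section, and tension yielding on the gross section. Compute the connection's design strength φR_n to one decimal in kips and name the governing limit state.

Bolt shear: A_b = π(1.125)²/4 = 0.99402 in². φR_n = 0.75 × 54 × 0.99402 × 3 × 1 = 120.8 kips.
Bearing (0.25 in plate, F_u = 70 ksi): end bolts L_c = 2.0625 − 1.25/2 = 1.4375, R_n = min(1.2×1.4375×0.25×70, 2.4×1.125×0.25×70) = 30.188 kips/bolt; interior L_c = 3.625 − 1.25 = 2.375, R_n = 47.25 kips/bolt. φR_n = 0.75 × (1×30.188 + 2×47.25) = 93.5 kips.
Block shear: shear path 1×[2.0625+2×3.625] = 1×9.3125 in, A_gv = 2.3281, A_nv = 1×(9.3125 − 2.5×1.3125)×0.25 = 1.5078 in²; tension to near edge: (1.8125 − 0.5×1.3125)×0.25 = 0.28906 in². R_n = min(0.6×70×1.5078, 0.6×50×2.3281) + 1.0×70×0.28906 = min(63.328, 69.843) + 20.234 = 83.562 kips. φR_n = 0.75 × 83.562 = 62.7 kips.
Tension rupture (net): A_n = (7.1875 − 1×1.3125)×0.25 = 1.4688 in² (U = 1.0, A_e = A_n). φR_n = 0.75 × 70 × 1.4688 = 77.1 kips.
Tension yield (gross): A_g = 7.1875×0.25 = 1.7969 in². φR_n = 0.90 × 50 × 1.7969 = 80.9 kips.
Governing: min(120.8, 93.5, 62.7, 77.1, 80.9) = 62.7 kips → block shear.

62.7 kips (block shear governs)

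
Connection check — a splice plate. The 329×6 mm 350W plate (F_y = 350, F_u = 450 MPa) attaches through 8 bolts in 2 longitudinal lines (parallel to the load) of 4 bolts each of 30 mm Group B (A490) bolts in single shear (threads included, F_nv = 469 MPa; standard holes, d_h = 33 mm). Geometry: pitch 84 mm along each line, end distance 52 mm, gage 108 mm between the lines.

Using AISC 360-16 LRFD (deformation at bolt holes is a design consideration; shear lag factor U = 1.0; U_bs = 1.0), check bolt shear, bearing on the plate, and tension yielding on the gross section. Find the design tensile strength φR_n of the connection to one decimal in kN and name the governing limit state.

621.8 kN (gross-section yield governs)

Bolt shear: A_b = π(30)²/4 = 706.86 mm². φR_n = 0.75 × 469 × 706.86 × 8 × 1 = 1989.1 kN.
Bearing (6 mm plate, F_u = 450 MPa): end bolts L_c = 52 − 33/2 = 35.5, R_n = min(1.2×35.5×6×450, 2.4×30×6×450) = 115.02 kN/bolt; interior L_c = 84 − 33 = 51, R_n = 165.24 kN/bolt. φR_n = 0.75 × (2×115.02 + 6×165.24) = 916.1 kN.
Tension yield (gross): A_g = 329×6 = 1974 mm². φR_n = 0.90 × 350 × 1974 = 621.8 kN.
Governing: min(1989.1, 916.1, 621.8) = 621.8 kN → gross-section yield.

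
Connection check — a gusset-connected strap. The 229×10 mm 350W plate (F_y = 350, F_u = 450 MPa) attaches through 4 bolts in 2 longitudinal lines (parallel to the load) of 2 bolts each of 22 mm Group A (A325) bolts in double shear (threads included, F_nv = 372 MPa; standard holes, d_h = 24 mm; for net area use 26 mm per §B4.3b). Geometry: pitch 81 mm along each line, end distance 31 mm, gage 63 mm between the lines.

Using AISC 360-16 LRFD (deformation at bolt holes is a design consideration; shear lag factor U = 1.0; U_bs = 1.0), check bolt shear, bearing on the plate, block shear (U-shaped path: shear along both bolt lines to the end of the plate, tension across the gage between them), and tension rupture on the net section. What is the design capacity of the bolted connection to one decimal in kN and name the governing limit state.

420.5 kN (block shear governs)

Bolt shear: A_b = π(22)²/4 = 380.13 mm². φR_n = 0.75 × 372 × 380.13 × 4 × 2 = 848.5 kN.
Bearing (10 mm plate, F_u = 450 MPa): end bolts L_c = 31 − 24/2 = 19, R_n = min(1.2×19×10×450, 2.4×22×10×450) = 102.6 kN/bolt; interior L_c = 81 − 24 = 57, R_n = 237.6 kN/bolt. φR_n = 0.75 × (2×102.6 + 2×237.6) = 510.3 kN.
Block shear: shear path 2×[31+1×81] = 2×112 mm, A_gv = 2240, A_nv = 2×(112 − 1.5×26)×10 = 1460 mm²; tension across gage: (63 − 1×26)×10 = 370 mm². R_n = min(0.6×450×1460, 0.6×350×2240) + 1.0×450×370 = min(394.2, 470.4) + 166.5 = 560.7 kN. φR_n = 0.75 × 560.7 = 420.5 kN.
Tension rupture (net): A_n = (229 − 2×26)×10 = 1770 mm² (U = 1.0, A_e = A_n). φR_n = 0.75 × 450 × 1770 = 597.4 kN.
Governing: min(848.5, 510.3, 420.5, 597.4) = 420.5 kN → block shear.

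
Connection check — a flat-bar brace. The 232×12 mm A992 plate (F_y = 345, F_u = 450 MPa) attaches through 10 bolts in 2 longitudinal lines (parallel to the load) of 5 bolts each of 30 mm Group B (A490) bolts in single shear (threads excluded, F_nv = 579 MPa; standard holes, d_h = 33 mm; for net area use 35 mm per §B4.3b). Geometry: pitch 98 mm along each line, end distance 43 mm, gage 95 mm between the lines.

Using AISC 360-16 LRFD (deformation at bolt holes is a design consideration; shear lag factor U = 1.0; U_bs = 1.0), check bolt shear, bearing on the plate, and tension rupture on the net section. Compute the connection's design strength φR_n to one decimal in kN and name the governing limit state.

Bolt shear: A_b = π(30)²/4 = 706.86 mm². φR_n = 0.75 × 579 × 706.86 × 10 × 1 = 3069.5 kN.
Bearing (12 mm plate, F_u = 450 MPa): end bolts L_c = 43 − 33/2 = 26.5, R_n = min(1.2×26.5×12×450, 2.4×30×12×450) = 171.72 kN/bolt; interior L_c = 98 − 33 = 65, R_n = 388.8 kN/bolt. φR_n = 0.75 × (2×171.72 + 8×388.8) = 2590.4 kN.
Tension rupture (net): A_n = (232 − 2×35)×12 = 1944 mm² (U = 1.0, A_e = A_n). φR_n = 0.75 × 450 × 1944 = 656.1 kN.
Governing: min(3069.5, 2590.4, 656.1) = 656.1 kN → net-section rupture.

656.1 kN (net-section rupture governs)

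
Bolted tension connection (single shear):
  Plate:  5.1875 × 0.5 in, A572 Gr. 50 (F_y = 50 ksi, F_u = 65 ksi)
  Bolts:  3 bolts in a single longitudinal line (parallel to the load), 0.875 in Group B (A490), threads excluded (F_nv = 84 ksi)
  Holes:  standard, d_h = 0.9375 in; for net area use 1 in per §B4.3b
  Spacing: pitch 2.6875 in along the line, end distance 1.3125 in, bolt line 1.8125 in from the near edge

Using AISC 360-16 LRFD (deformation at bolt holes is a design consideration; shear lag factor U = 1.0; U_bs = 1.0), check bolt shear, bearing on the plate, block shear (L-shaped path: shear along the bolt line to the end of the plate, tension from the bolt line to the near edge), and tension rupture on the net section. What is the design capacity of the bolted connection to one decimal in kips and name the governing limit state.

Bolt shear: A_b = π(0.875)²/4 = 0.60132 in². φR_n = 0.75 × 84 × 0.60132 × 3 × 1 = 113.6 kips.
Bearing (0.5 in plate, F_u = 65 ksi): end bolts L_c = 1.3125 − 0.9375/2 = 0.84375, R_n = min(1.2×0.84375×0.5×65, 2.4×0.875×0.5×65) = 32.906 kips/bolt; interior L_c = 2.6875 − 0.9375 = 1.75, R_n = 68.25 kips/bolt. φR_n = 0.75 × (1×32.906 + 2×68.25) = 127.1 kips.
Block shear: shear path 1×[1.3125+2×2.6875] = 1×6.6875 in, A_gv = 3.3438, A_nv = 1×(6.6875 − 2.5×1)×0.5 = 2.0938 in²; tension to near edge: (1.8125 − 0.5×1)×0.5 = 0.65625 in². R_n = min(0.6×65×2.0938, 0.6×50×3.3438) + 1.0×65×0.65625 = min(81.658, 100.31) + 42.656 = 124.31 kips. φR_n = 0.75 × 124.31 = 93.2 kips.
Tension rupture (net): A_n = (5.1875 − 1×1)×0.5 = 2.0938 in² (U = 1.0, A_e = A_n). φR_n = 0.75 × 65 × 2.0938 = 102.1 kips.
Governing: min(113.6, 127.1, 93.2, 102.1) = 93.2 kips → block shear.

93.2 kips (block shear governs)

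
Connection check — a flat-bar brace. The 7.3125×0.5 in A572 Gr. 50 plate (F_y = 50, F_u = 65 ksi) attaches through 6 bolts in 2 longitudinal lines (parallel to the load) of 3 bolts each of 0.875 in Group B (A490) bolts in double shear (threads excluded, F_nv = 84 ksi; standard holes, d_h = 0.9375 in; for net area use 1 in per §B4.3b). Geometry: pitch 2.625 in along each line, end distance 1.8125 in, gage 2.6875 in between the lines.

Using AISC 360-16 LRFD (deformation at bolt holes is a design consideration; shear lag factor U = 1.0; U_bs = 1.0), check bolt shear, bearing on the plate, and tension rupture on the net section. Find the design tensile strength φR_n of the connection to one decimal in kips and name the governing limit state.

Bolt shear: A_b = π(0.875)²/4 = 0.60132 in². φR_n = 0.75 × 84 × 0.60132 × 6 × 2 = 454.6 kips.
Bearing (0.5 in plate, F_u = 65 ksi): end bolts L_c = 1.8125 − 0.9375/2 = 1.34375, R_n = min(1.2×1.34375×0.5×65, 2.4×0.875×0.5×65) = 52.406 kips/bolt; interior L_c = 2.625 − 0.9375 = 1.6875, R_n = 65.813 kips/bolt. φR_n = 0.75 × (2×52.406 + 4×65.813) = 276.0 kips.
Tension rupture (net): A_n = (7.3125 − 2×1)×0.5 = 2.6563 in² (U = 1.0, A_e = A_n). φR_n = 0.75 × 65 × 2.6563 = 129.5 kips.
Governing: min(454.6, 276.0, 129.5) = 129.5 kips → net-section rupture.

129.5 kips (net-section rupture governs)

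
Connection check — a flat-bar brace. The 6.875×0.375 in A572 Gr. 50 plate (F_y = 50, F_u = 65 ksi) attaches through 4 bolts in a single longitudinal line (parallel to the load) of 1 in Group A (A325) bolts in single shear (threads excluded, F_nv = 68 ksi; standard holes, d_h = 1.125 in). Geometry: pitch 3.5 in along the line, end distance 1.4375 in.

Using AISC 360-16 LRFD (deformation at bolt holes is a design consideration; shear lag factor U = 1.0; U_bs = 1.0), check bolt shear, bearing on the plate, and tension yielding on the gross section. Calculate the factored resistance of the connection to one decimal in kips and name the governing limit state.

116.0 kips (gross-section yield governs)

Bolt shear: A_b = π(1)²/4 = 0.7854 in². φR_n = 0.75 × 68 × 0.7854 × 4 × 1 = 160.2 kips.
Bearing (0.375 in plate, F_u = 65 ksi): end bolts L_c = 1.4375 − 1.125/2 = 0.875, R_n = min(1.2×0.875×0.375×65, 2.4×1×0.375×65) = 25.594 kips/bolt; interior L_c = 3.5 − 1.125 = 2.375, R_n = 58.5 kips/bolt. φR_n = 0.75 × (1×25.594 + 3×58.5) = 150.8 kips.
Tension yield (gross): A_g = 6.875×0.375 = 2.5781 in². φR_n = 0.90 × 50 × 2.5781 = 116.0 kips.
Governing: min(160.2, 150.8, 116.0) = 116.0 kips → gross-section yield.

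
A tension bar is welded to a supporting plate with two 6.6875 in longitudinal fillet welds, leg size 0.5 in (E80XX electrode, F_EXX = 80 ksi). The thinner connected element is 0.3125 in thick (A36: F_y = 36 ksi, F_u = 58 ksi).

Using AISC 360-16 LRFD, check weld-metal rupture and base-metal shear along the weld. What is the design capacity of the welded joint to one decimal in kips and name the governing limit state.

90.3 kips (base-metal shear governs)

Weld metal: throat = 0.707×0.5 = 0.3535 in, L = 2×6.6875 = 13.375 in. φR_n = 0.75 × 0.6 × 80 × 0.3535 × 13.375 = 170.2 kips.
Base metal shear (0.3125 in plate): yield φR_n = 1.0×0.6×36×0.3125×13.375 = 90.3 kips; rupture φR_n = 0.75×0.6×58×0.3125×13.375 = 109.1 kips; take 90.3 kips (yield).
Governing: min(170.2, 90.3) = 90.3 kips → base-metal shear.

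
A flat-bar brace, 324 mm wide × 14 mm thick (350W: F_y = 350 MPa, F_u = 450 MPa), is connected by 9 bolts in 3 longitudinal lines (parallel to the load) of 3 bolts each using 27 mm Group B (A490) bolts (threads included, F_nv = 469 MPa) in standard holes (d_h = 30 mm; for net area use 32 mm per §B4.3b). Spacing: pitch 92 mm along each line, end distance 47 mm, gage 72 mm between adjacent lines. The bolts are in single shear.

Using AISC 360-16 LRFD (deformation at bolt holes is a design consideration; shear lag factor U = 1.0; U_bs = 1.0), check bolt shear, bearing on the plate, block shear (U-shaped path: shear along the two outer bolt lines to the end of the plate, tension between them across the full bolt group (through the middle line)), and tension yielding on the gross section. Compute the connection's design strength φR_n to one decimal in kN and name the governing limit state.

Bolt shear: A_b = π(27)²/4 = 572.56 mm². φR_n = 0.75 × 469 × 572.56 × 9 × 1 = 1812.6 kN.
Bearing (14 mm plate, F_u = 450 MPa): end bolts L_c = 47 − 30/2 = 32, R_n = min(1.2×32×14×450, 2.4×27×14×450) = 241.92 kN/bolt; interior L_c = 92 − 30 = 62, R_n = 408.24 kN/bolt. φR_n = 0.75 × (3×241.92 + 6×408.24) = 2381.4 kN.
Block shear: shear path 2×[47+2×92] = 2×231 mm, A_gv = 6468, A_nv = 2×(231 − 2.5×32)×14 = 4228 mm²; tension across gage: (144 − 2×32)×14 = 1120 mm². R_n = min(0.6×450×4228, 0.6×350×6468) + 1.0×450×1120 = min(1141.6, 1358.3) + 504 = 1645.6 kN. φR_n = 0.75 × 1645.6 = 1234.2 kN.
Tension yield (gross): A_g = 324×14 = 4536 mm². φR_n = 0.90 × 350 × 4536 = 1428.8 kN.
Governing: min(1812.6, 2381.4, 1234.2, 1428.8) = 1234.2 kN → block shear.

1234.2 kN (block shear governs)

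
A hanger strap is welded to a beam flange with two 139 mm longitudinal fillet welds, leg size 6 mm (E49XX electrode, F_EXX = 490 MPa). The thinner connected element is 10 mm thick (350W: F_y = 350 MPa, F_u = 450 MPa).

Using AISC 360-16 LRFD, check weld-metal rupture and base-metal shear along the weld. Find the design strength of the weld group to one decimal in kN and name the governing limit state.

Weld metal: throat = 0.707×6 = 4.242 mm, L = 2×139 = 278 mm. φR_n = 0.75 × 0.6 × 490 × 4.242 × 278 = 260.0 kN.
Base metal shear (10 mm plate): yield φR_n = 1.0×0.6×350×10×278 = 583.8 kN; rupture φR_n = 0.75×0.6×450×10×278 = 563.0 kN; take 563.0 kN (rupture).
Governing: min(260.0, 563.0) = 260.0 kN → weld metal.

260.0 kN (weld metal governs)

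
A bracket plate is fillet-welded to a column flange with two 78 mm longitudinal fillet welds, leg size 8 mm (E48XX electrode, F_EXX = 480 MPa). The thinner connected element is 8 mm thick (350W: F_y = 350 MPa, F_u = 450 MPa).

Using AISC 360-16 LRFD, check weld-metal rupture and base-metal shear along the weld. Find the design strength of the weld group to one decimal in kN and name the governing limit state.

Weld metal: throat = 0.707×8 = 5.656 mm, L = 2×78 = 156 mm. φR_n = 0.75 × 0.6 × 480 × 5.656 × 156 = 190.6 kN.
Base metal shear (8 mm plate): yield φR_n = 1.0×0.6×350×8×156 = 262.1 kN; rupture φR_n = 0.75×0.6×450×8×156 = 252.7 kN; take 252.7 kN (rupture).
Governing: min(190.6, 252.7) = 190.6 kN → weld metal.

190.6 kN (weld metal governs)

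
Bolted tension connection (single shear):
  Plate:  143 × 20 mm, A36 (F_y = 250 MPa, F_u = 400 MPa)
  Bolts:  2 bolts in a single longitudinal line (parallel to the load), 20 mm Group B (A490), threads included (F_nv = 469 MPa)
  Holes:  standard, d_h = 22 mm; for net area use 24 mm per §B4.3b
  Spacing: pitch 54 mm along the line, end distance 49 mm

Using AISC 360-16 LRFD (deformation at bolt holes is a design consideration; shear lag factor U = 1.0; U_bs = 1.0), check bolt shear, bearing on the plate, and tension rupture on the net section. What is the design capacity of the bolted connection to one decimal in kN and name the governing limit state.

221.0 kN (bolt shear governs)

Bolt shear: A_b = π(20)²/4 = 314.16 mm². φR_n = 0.75 × 469 × 314.16 × 2 × 1 = 221.0 kN.
Bearing (20 mm plate, F_u = 400 MPa): end bolts L_c = 49 − 22/2 = 38, R_n = min(1.2×38×20×400, 2.4×20×20×400) = 364.8 kN/bolt; interior L_c = 54 − 22 = 32, R_n = 307.2 kN/bolt. φR_n = 0.75 × (1×364.8 + 1×307.2) = 504.0 kN.
Tension rupture (net): A_n = (143 − 1×24)×20 = 2380 mm² (U = 1.0, A_e = A_n). φR_n = 0.75 × 400 × 2380 = 714.0 kN.
Governing: min(221.0, 504.0, 714.0) = 221.0 kN → bolt shear.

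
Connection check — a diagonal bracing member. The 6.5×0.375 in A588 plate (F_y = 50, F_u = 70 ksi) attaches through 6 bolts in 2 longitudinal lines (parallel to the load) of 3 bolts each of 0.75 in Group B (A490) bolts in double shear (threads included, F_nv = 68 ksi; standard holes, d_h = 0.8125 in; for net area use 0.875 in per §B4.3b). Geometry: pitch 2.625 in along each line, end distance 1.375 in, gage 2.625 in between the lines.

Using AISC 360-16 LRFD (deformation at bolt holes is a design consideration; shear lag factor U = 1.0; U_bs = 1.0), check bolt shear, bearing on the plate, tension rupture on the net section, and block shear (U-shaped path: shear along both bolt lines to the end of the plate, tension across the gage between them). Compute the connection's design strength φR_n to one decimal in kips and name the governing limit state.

93.5 kips (net-section rupture governs)

Bolt shear: A_b = π(0.75)²/4 = 0.44179 in². φR_n = 0.75 × 68 × 0.44179 × 6 × 2 = 270.4 kips.
Bearing (0.375 in plate, F_u = 70 ksi): end bolts L_c = 1.375 − 0.8125/2 = 0.96875, R_n = min(1.2×0.96875×0.375×70, 2.4×0.75×0.375×70) = 30.516 kips/bolt; interior L_c = 2.625 − 0.8125 = 1.8125, R_n = 47.25 kips/bolt. φR_n = 0.75 × (2×30.516 + 4×47.25) = 187.5 kips.
Tension rupture (net): A_n = (6.5 − 2×0.875)×0.375 = 1.7813 in² (U = 1.0, A_e = A_n). φR_n = 0.75 × 70 × 1.7813 = 93.5 kips.
Block shear: shear path 2×[1.375+2×2.625] = 2×6.625 in, A_gv = 4.9688, A_nv = 2×(6.625 − 2.5×0.875)×0.375 = 3.3281 in²; tension across gage: (2.625 − 1×0.875)×0.375 = 0.65625 in². R_n = min(0.6×70×3.3281, 0.6×50×4.9688) + 1.0×70×0.65625 = min(139.78, 149.06) + 45.938 = 185.72 kips. φR_n = 0.75 × 185.72 = 139.3 kips.
Governing: min(270.4, 187.5, 93.5, 139.3) = 93.5 kips → net-section rupture.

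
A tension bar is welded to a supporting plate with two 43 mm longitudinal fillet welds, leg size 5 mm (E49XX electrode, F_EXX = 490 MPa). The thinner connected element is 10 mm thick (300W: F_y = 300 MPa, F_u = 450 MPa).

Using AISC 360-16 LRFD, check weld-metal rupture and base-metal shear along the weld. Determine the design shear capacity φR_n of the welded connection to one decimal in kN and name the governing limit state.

67.0 kN (weld metal governs)

Weld metal: throat = 0.707×5 = 3.535 mm, L = 2×43 = 86 mm. φR_n = 0.75 × 0.6 × 490 × 3.535 × 86 = 67.0 kN.
Base metal shear (10 mm plate): yield φR_n = 1.0×0.6×300×10×86 = 154.8 kN; rupture φR_n = 0.75×0.6×450×10×86 = 174.2 kN; take 154.8 kN (yield).
Governing: min(67.0, 154.8) = 67.0 kN → weld metal.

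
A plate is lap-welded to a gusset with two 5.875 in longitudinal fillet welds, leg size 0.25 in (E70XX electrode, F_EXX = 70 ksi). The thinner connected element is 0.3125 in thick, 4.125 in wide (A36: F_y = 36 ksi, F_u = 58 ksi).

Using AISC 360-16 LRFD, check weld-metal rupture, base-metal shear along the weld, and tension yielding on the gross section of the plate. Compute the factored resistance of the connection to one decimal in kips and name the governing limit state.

Weld metal: throat = 0.707×0.25 = 0.17675 in, L = 2×5.875 = 11.75 in. φR_n = 0.75 × 0.6 × 70 × 0.17675 × 11.75 = 65.4 kips.
Base metal shear (0.3125 in plate): yield φR_n = 1.0×0.6×36×0.3125×11.75 = 79.3 kips; rupture φR_n = 0.75×0.6×58×0.3125×11.75 = 95.8 kips; take 79.3 kips (yield).
Tension yield (gross): A_g = 4.125×0.3125 = 1.2891 in². φR_n = 0.90 × 36 × 1.2891 = 41.8 kips.
Governing: min(65.4, 79.3, 41.8) = 41.8 kips → gross-section yield.

41.8 kips (gross-section yield governs)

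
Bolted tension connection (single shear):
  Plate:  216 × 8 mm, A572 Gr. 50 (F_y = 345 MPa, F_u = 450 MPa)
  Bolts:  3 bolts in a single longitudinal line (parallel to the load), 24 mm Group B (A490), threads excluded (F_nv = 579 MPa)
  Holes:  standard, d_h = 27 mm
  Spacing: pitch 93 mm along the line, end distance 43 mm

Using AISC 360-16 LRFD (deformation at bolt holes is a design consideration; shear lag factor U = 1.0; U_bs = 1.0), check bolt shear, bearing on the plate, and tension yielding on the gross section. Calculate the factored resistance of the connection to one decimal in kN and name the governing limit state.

Bolt shear: A_b = π(24)²/4 = 452.39 mm². φR_n = 0.75 × 579 × 452.39 × 3 × 1 = 589.4 kN.
Bearing (8 mm plate, F_u = 450 MPa): end bolts L_c = 43 − 27/2 = 29.5, R_n = min(1.2×29.5×8×450, 2.4×24×8×450) = 127.44 kN/bolt; interior L_c = 93 − 27 = 66, R_n = 207.36 kN/bolt. φR_n = 0.75 × (1×127.44 + 2×207.36) = 406.6 kN.
Tension yield (gross): A_g = 216×8 = 1728 mm². φR_n = 0.90 × 345 × 1728 = 536.5 kN.
Governing: min(589.4, 406.6, 536.5) = 406.6 kN → bearing.

406.6 kN (bearing governs)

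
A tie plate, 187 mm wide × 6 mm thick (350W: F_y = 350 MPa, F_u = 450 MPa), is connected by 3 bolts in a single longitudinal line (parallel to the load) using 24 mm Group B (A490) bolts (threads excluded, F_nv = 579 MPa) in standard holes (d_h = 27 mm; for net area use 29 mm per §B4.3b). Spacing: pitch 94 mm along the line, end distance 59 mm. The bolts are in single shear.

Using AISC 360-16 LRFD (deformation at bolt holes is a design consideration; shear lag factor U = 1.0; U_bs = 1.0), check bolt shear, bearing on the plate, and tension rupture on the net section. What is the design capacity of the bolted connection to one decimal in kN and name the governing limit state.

Bolt shear: A_b = π(24)²/4 = 452.39 mm². φR_n = 0.75 × 579 × 452.39 × 3 × 1 = 589.4 kN.
Bearing (6 mm plate, F_u = 450 MPa): end bolts L_c = 59 − 27/2 = 45.5, R_n = min(1.2×45.5×6×450, 2.4×24×6×450) = 147.42 kN/bolt; interior L_c = 94 − 27 = 67, R_n = 155.52 kN/bolt. φR_n = 0.75 × (1×147.42 + 2×155.52) = 343.8 kN.
Tension rupture (net): A_n = (187 − 1×29)×6 = 948 mm² (U = 1.0, A_e = A_n). φR_n = 0.75 × 450 × 948 = 320.0 kN.
Governing: min(589.4, 343.8, 320.0) = 320.0 kN → net-section rupture.

320.0 kN (net-section rupture governs)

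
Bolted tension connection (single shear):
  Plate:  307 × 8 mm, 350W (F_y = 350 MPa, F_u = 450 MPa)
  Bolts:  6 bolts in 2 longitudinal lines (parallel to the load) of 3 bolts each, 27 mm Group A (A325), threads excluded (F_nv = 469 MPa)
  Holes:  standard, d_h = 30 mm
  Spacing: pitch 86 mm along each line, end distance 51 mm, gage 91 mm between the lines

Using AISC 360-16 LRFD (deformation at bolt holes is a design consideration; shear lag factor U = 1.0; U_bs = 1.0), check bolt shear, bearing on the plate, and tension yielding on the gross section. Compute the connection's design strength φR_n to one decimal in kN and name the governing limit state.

Bolt shear: A_b = π(27)²/4 = 572.56 mm². φR_n = 0.75 × 469 × 572.56 × 6 × 1 = 1208.4 kN.
Bearing (8 mm plate, F_u = 450 MPa): end bolts L_c = 51 − 30/2 = 36, R_n = min(1.2×36×8×450, 2.4×27×8×450) = 155.52 kN/bolt; interior L_c = 86 − 30 = 56, R_n = 233.28 kN/bolt. φR_n = 0.75 × (2×155.52 + 4×233.28) = 933.1 kN.
Tension yield (gross): A_g = 307×8 = 2456 mm². φR_n = 0.90 × 350 × 2456 = 773.6 kN.
Governing: min(1208.4, 933.1, 773.6) = 773.6 kN → gross-section yield.

773.6 kN (gross-section yield governs)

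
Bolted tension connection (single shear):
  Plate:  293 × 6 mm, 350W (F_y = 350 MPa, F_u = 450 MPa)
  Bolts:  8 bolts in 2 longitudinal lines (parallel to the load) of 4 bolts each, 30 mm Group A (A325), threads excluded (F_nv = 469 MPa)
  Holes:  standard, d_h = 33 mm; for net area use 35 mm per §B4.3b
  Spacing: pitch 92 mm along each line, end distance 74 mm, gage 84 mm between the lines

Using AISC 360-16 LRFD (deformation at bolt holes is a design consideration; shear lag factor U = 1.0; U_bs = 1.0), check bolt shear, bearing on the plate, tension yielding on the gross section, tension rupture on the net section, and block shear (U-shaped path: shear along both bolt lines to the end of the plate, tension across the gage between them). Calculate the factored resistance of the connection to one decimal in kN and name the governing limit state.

451.6 kN (net-section rupture governs)

Bolt shear: A_b = π(30)²/4 = 706.86 mm². φR_n = 0.75 × 469 × 706.86 × 8 × 1 = 1989.1 kN.
Bearing (6 mm plate, F_u = 450 MPa): end bolts L_c = 74 − 33/2 = 57.5, R_n = min(1.2×57.5×6×450, 2.4×30×6×450) = 186.3 kN/bolt; interior L_c = 92 − 33 = 59, R_n = 191.16 kN/bolt. φR_n = 0.75 × (2×186.3 + 6×191.16) = 1139.7 kN.
Tension yield (gross): A_g = 293×6 = 1758 mm². φR_n = 0.90 × 350 × 1758 = 553.8 kN.
Tension rupture (net): A_n = (293 − 2×35)×6 = 1338 mm² (U = 1.0, A_e = A_n). φR_n = 0.75 × 450 × 1338 = 451.6 kN.
Block shear: shear path 2×[74+3×92] = 2×350 mm, A_gv = 4200, A_nv = 2×(350 − 3.5×35)×6 = 2730 mm²; tension across gage: (84 − 1×35)×6 = 294 mm². R_n = min(0.6×450×2730, 0.6×350×4200) + 1.0×450×294 = min(737.1, 882) + 132.3 = 869.4 kN. φR_n = 0.75 × 869.4 = 652.1 kN.
Governing: min(1989.1, 1139.7, 553.8, 451.6, 652.1) = 451.6 kN → net-section rupture.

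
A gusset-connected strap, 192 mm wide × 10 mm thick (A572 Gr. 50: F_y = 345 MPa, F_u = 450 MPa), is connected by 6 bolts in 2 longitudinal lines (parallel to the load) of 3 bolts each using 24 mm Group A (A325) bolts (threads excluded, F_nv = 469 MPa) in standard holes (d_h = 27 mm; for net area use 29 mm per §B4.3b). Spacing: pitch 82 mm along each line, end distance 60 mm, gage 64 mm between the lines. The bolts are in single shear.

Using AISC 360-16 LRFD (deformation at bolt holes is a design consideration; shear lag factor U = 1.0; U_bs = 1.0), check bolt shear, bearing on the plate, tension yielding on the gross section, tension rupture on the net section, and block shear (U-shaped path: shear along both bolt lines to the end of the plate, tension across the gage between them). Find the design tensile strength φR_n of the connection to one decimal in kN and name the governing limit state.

Bolt shear: A_b = π(24)²/4 = 452.39 mm². φR_n = 0.75 × 469 × 452.39 × 6 × 1 = 954.8 kN.
Bearing (10 mm plate, F_u = 450 MPa): end bolts L_c = 60 − 27/2 = 46.5, R_n = min(1.2×46.5×10×450, 2.4×24×10×450) = 251.1 kN/bolt; interior L_c = 82 − 27 = 55, R_n = 259.2 kN/bolt. φR_n = 0.75 × (2×251.1 + 4×259.2) = 1154.3 kN.
Tension yield (gross): A_g = 192×10 = 1920 mm². φR_n = 0.90 × 345 × 1920 = 596.2 kN.
Tension rupture (net): A_n = (192 − 2×29)×10 = 1340 mm² (U = 1.0, A_e = A_n). φR_n = 0.75 × 450 × 1340 = 452.3 kN.
Block shear: shear path 2×[60+2×82] = 2×224 mm, A_gv = 4480, A_nv = 2×(224 − 2.5×29)×10 = 3030 mm²; tension across gage: (64 − 1×29)×10 = 350 mm². R_n = min(0.6×450×3030, 0.6×345×4480) + 1.0×450×350 = min(818.1, 927.36) + 157.5 = 975.6 kN. φR_n = 0.75 × 975.6 = 731.7 kN.
Governing: min(954.8, 1154.3, 596.2, 452.3, 731.7) = 452.3 kN → net-section rupture.

452.3 kN (net-section rupture governs)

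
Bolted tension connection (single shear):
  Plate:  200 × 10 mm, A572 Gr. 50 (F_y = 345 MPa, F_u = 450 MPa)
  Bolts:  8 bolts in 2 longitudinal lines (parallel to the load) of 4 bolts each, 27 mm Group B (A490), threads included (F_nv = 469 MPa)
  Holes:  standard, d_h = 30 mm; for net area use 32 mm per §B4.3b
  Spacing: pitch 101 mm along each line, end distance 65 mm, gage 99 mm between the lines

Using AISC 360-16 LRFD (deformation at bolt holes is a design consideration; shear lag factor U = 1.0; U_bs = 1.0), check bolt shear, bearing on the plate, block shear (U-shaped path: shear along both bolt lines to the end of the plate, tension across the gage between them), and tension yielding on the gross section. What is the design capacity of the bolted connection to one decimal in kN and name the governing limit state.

621.0 kN (gross-section yield governs)

Bolt shear: A_b = π(27)²/4 = 572.56 mm². φR_n = 0.75 × 469 × 572.56 × 8 × 1 = 1611.2 kN.
Bearing (10 mm plate, F_u = 450 MPa): end bolts L_c = 65 − 30/2 = 50, R_n = min(1.2×50×10×450, 2.4×27×10×450) = 270 kN/bolt; interior L_c = 101 − 30 = 71, R_n = 291.6 kN/bolt. φR_n = 0.75 × (2×270 + 6×291.6) = 1717.2 kN.
Block shear: shear path 2×[65+3×101] = 2×368 mm, A_gv = 7360, A_nv = 2×(368 − 3.5×32)×10 = 5120 mm²; tension across gage: (99 − 1×32)×10 = 670 mm². R_n = min(0.6×450×5120, 0.6×345×7360) + 1.0×450×670 = min(1382.4, 1523.5) + 301.5 = 1683.9 kN. φR_n = 0.75 × 1683.9 = 1262.9 kN.
Tension yield (gross): A_g = 200×10 = 2000 mm². φR_n = 0.90 × 345 × 2000 = 621.0 kN.
Governing: min(1611.2, 1717.2, 1262.9, 621.0) = 621.0 kN → gross-section yield.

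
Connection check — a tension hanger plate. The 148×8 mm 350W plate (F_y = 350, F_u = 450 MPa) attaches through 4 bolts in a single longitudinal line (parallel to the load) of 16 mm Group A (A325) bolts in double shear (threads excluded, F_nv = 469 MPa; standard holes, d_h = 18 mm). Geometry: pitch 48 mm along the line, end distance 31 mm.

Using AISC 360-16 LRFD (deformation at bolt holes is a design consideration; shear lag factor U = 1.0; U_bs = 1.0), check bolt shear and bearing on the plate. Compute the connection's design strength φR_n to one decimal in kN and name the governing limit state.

Bolt shear: A_b = π(16)²/4 = 201.06 mm². φR_n = 0.75 × 469 × 201.06 × 4 × 2 = 565.8 kN.
Bearing (8 mm plate, F_u = 450 MPa): end bolts L_c = 31 − 18/2 = 22, R_n = min(1.2×22×8×450, 2.4×16×8×450) = 95.04 kN/bolt; interior L_c = 48 − 18 = 30, R_n = 129.6 kN/bolt. φR_n = 0.75 × (1×95.04 + 3×129.6) = 362.9 kN.
Governing: min(565.8, 362.9) = 362.9 kN → bearing.

362.9 kN (bearing governs)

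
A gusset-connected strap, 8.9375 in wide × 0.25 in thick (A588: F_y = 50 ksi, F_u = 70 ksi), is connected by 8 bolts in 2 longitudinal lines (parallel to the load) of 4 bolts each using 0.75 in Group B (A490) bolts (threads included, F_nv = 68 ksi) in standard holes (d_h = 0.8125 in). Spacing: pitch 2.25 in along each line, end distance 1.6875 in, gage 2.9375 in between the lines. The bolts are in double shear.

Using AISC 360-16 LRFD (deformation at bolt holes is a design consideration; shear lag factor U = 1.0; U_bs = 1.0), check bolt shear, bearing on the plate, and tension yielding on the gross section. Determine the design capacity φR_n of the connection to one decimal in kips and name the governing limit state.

100.5 kips (gross-section yield governs)

Bolt shear: A_b = π(0.75)²/4 = 0.44179 in². φR_n = 0.75 × 68 × 0.44179 × 8 × 2 = 360.5 kips.
Bearing (0.25 in plate, F_u = 70 ksi): end bolts L_c = 1.6875 − 0.8125/2 = 1.28125, R_n = min(1.2×1.28125×0.25×70, 2.4×0.75×0.25×70) = 26.906 kips/bolt; interior L_c = 2.25 − 0.8125 = 1.4375, R_n = 30.188 kips/bolt. φR_n = 0.75 × (2×26.906 + 6×30.188) = 176.2 kips.
Tension yield (gross): A_g = 8.9375×0.25 = 2.2344 in². φR_n = 0.90 × 50 × 2.2344 = 100.5 kips.
Governing: min(360.5, 176.2, 100.5) = 100.5 kips → gross-section yield.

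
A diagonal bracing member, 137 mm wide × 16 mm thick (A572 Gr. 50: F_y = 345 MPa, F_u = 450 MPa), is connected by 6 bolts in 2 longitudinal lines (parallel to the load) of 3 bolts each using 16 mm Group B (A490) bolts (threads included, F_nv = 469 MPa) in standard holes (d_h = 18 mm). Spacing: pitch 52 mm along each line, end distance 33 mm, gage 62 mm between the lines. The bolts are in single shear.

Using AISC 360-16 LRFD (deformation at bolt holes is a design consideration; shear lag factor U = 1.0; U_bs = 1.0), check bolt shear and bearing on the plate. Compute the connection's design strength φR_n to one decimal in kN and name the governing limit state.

424.3 kN (bolt shear governs)

Bolt shear: A_b = π(16)²/4 = 201.06 mm². φR_n = 0.75 × 469 × 201.06 × 6 × 1 = 424.3 kN.
Bearing (16 mm plate, F_u = 450 MPa): end bolts L_c = 33 − 18/2 = 24, R_n = min(1.2×24×16×450, 2.4×16×16×450) = 207.36 kN/bolt; interior L_c = 52 − 18 = 34, R_n = 276.48 kN/bolt. φR_n = 0.75 × (2×207.36 + 4×276.48) = 1140.5 kN.
Governing: min(424.3, 1140.5) = 424.3 kN → bolt shear.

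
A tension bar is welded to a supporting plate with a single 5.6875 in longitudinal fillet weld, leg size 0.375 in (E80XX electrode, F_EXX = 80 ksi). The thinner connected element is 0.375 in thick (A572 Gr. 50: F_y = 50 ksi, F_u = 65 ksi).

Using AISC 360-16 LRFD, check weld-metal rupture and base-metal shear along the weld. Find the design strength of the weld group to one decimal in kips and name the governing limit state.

54.3 kips (weld metal governs)

Weld metal: throat = 0.707×0.375 = 0.26513 in, L = 5.6875 in. φR_n = 0.75 × 0.6 × 80 × 0.26513 × 5.6875 = 54.3 kips.
Base metal shear (0.375 in plate): yield φR_n = 1.0×0.6×50×0.375×5.6875 = 64.0 kips; rupture φR_n = 0.75×0.6×65×0.375×5.6875 = 62.4 kips; take 62.4 kips (rupture).
Governing: min(54.3, 62.4) = 54.3 kips → weld metal.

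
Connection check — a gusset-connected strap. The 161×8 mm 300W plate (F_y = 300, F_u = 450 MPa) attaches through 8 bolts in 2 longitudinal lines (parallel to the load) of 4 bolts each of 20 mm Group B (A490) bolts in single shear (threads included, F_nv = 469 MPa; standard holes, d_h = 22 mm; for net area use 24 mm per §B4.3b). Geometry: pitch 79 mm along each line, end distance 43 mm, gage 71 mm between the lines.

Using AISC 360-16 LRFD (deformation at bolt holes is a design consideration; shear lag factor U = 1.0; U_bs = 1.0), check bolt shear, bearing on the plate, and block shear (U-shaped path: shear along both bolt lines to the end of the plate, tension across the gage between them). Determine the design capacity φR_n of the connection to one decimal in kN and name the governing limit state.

731.7 kN (block shear governs)

Bolt shear: A_b = π(20)²/4 = 314.16 mm². φR_n = 0.75 × 469 × 314.16 × 8 × 1 = 884.0 kN.
Bearing (8 mm plate, F_u = 450 MPa): end bolts L_c = 43 − 22/2 = 32, R_n = min(1.2×32×8×450, 2.4×20×8×450) = 138.24 kN/bolt; interior L_c = 79 − 22 = 57, R_n = 172.8 kN/bolt. φR_n = 0.75 × (2×138.24 + 6×172.8) = 985.0 kN.
Block shear: shear path 2×[43+3×79] = 2×280 mm, A_gv = 4480, A_nv = 2×(280 − 3.5×24)×8 = 3136 mm²; tension across gage: (71 − 1×24)×8 = 376 mm². R_n = min(0.6×450×3136, 0.6×300×4480) + 1.0×450×376 = min(846.72, 806.4) + 169.2 = 975.6 kN. φR_n = 0.75 × 975.6 = 731.7 kN.
Governing: min(884.0, 985.0, 731.7) = 731.7 kN → block shear.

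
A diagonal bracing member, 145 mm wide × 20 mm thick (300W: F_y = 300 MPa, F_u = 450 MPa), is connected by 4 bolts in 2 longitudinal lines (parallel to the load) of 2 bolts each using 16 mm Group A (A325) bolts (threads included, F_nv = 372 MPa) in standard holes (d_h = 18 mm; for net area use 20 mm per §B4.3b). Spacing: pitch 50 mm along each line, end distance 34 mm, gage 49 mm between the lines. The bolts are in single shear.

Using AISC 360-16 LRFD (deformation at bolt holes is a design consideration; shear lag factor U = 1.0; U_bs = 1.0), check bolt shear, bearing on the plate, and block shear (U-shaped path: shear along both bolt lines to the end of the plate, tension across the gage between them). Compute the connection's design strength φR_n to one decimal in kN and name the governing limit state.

Bolt shear: A_b = π(16)²/4 = 201.06 mm². φR_n = 0.75 × 372 × 201.06 × 4 × 1 = 224.4 kN.
Bearing (20 mm plate, F_u = 450 MPa): end bolts L_c = 34 − 18/2 = 25, R_n = min(1.2×25×20×450, 2.4×16×20×450) = 270 kN/bolt; interior L_c = 50 − 18 = 32, R_n = 345.6 kN/bolt. φR_n = 0.75 × (2×270 + 2×345.6) = 923.4 kN.
Block shear: shear path 2×[34+1×50] = 2×84 mm, A_gv = 3360, A_nv = 2×(84 − 1.5×20)×20 = 2160 mm²; tension across gage: (49 − 1×20)×20 = 580 mm². R_n = min(0.6×450×2160, 0.6×300×3360) + 1.0×450×580 = min(583.2, 604.8) + 261 = 844.2 kN. φR_n = 0.75 × 844.2 = 633.2 kN.
Governing: min(224.4, 923.4, 633.2) = 224.4 kN → bolt shear.

224.4 kN (bolt shear governs)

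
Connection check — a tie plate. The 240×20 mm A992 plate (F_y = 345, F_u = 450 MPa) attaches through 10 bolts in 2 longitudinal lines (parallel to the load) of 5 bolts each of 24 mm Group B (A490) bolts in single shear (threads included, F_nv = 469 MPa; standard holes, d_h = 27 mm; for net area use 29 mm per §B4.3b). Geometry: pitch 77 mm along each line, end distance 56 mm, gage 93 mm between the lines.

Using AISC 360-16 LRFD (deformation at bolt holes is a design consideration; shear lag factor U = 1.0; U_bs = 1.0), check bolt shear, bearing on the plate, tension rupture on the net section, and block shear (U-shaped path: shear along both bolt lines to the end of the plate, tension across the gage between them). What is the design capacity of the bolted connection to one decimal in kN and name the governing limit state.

Bolt shear: A_b = π(24)²/4 = 452.39 mm². φR_n = 0.75 × 469 × 452.39 × 10 × 1 = 1591.3 kN.
Bearing (20 mm plate, F_u = 450 MPa): end bolts L_c = 56 − 27/2 = 42.5, R_n = min(1.2×42.5×20×450, 2.4×24×20×450) = 459 kN/bolt; interior L_c = 77 − 27 = 50, R_n = 518.4 kN/bolt. φR_n = 0.75 × (2×459 + 8×518.4) = 3798.9 kN.
Tension rupture (net): A_n = (240 − 2×29)×20 = 3640 mm² (U = 1.0, A_e = A_n). φR_n = 0.75 × 450 × 3640 = 1228.5 kN.
Block shear: shear path 2×[56+4×77] = 2×364 mm, A_gv = 14560, A_nv = 2×(364 − 4.5×29)×20 = 9340 mm²; tension across gage: (93 − 1×29)×20 = 1280 mm². R_n = min(0.6×450×9340, 0.6×345×14560) + 1.0×450×1280 = min(2521.8, 3013.9) + 576 = 3097.8 kN. φR_n = 0.75 × 3097.8 = 2323.4 kN.
Governing: min(1591.3, 3798.9, 1228.5, 2323.4) = 1228.5 kN → net-section rupture.

1228.5 kN (net-section rupture governs)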